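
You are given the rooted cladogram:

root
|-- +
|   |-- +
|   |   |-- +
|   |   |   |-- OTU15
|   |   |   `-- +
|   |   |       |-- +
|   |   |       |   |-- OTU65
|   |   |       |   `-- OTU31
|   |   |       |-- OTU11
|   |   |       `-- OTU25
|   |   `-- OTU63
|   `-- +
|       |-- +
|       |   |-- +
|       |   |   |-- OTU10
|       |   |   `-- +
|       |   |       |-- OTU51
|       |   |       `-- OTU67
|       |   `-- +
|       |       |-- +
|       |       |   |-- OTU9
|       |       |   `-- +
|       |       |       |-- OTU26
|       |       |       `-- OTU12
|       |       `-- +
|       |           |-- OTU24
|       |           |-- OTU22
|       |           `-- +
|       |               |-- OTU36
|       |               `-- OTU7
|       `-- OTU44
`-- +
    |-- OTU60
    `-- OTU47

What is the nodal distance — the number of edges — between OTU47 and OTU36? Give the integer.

The MRCA of OTU47 and OTU36 is the root of the tree.
From OTU47 up to that node: 2 branches. From OTU36 up to the same node: 7 branches. Total: 2 + 7 = 9.

9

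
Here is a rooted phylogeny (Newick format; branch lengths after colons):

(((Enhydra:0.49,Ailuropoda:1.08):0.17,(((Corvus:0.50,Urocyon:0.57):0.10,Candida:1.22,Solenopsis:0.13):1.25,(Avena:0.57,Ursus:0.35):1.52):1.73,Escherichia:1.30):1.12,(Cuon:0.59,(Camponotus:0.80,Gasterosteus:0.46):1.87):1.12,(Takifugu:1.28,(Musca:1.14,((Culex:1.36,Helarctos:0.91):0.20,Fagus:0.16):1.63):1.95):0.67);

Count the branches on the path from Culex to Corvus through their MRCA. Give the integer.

The MRCA of Culex and Corvus is the root of the tree.
From Culex up to that node: 5 branches. From Corvus up to the same node: 5 branches. Total: 5 + 5 = 10.

10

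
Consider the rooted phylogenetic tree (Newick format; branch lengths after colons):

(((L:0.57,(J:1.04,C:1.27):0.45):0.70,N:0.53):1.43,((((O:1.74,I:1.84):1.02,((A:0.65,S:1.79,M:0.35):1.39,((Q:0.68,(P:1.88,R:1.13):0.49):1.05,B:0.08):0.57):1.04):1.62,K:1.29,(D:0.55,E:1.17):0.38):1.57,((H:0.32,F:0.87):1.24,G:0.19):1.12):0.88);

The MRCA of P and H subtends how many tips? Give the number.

The MRCA of P and H is the node subtending ((((O,I),((A,S,M),((Q,(P,R)),B))),K,(D,E)),((H,F),G)).
That clade contains 15 terminal taxa: A, B, D, E, F, G, H, I, K, M, O, P, Q, R, S.

15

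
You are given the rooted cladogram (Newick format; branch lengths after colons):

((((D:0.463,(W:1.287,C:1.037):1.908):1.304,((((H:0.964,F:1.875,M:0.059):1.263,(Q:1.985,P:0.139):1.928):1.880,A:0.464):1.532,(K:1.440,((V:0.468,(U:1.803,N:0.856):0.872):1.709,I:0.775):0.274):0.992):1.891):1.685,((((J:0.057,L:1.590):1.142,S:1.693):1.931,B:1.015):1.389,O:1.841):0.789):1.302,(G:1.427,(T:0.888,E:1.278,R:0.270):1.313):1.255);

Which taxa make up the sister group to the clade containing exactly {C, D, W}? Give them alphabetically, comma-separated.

A, F, H, I, K, M, N, P, Q, U, V

The clade containing exactly {C, D, W} attaches to the tree at the node subtending ((D,(W,C)),((((H,F,M),(Q,P)),A),(K,((V,(U,N)),I)))).
The other lineage descending from that same node — the sister group — is ((((H,F,M),(Q,P)),A),(K,((V,(U,N)),I))); its 11 tips in alphabetical order are the answer.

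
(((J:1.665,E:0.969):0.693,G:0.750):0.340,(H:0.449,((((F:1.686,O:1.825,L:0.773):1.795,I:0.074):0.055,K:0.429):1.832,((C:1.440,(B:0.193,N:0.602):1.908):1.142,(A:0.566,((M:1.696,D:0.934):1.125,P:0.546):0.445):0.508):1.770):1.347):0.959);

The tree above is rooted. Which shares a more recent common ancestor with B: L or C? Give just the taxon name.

C

The MRCA of B and C subtends (C,(B,N)) (3 taxa).
The MRCA of B and L subtends ((((F,O,L),I),K),((C,(B,N)),(A,((M,D),P)))) (12 taxa).
The first is nested inside the second, so B shares a more recent common ancestor with C.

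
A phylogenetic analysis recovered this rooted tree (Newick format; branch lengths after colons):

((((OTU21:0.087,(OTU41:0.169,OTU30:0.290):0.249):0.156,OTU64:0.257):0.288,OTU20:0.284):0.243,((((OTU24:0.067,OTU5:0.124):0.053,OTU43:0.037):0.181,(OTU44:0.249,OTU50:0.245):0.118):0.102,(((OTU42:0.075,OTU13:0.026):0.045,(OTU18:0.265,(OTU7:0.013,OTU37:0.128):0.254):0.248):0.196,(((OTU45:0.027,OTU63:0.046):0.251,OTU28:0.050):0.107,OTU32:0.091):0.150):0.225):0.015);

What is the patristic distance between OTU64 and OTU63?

1.582

The path runs OTU64 → … → MRCA → … → OTU63; the MRCA is the root of the tree.
Branch lengths along that path: 0.257 + 0.288 + 0.243 + 0.015 + 0.225 + 0.150 + 0.107 + 0.251 + 0.046 = 1.582.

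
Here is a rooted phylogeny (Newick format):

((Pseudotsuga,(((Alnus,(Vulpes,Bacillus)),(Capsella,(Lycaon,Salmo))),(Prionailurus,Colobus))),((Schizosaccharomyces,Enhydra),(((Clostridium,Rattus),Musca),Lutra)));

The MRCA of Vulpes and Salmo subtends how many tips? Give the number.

6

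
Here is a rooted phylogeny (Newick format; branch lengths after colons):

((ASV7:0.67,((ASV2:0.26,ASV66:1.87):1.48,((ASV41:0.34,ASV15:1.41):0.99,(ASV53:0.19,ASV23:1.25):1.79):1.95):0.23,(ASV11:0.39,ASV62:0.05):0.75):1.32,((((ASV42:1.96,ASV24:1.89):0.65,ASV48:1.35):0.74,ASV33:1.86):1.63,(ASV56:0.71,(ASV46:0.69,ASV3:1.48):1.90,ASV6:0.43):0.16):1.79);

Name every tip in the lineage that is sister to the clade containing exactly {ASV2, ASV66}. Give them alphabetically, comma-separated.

ASV15, ASV23, ASV41, ASV53

The clade containing exactly {ASV2, ASV66} attaches to the tree at the node subtending ((ASV2,ASV66),((ASV41,ASV15),(ASV53,ASV23))).
The other lineage descending from that same node — the sister group — is ((ASV41,ASV15),(ASV53,ASV23)); its 4 tips in alphabetical order are the answer.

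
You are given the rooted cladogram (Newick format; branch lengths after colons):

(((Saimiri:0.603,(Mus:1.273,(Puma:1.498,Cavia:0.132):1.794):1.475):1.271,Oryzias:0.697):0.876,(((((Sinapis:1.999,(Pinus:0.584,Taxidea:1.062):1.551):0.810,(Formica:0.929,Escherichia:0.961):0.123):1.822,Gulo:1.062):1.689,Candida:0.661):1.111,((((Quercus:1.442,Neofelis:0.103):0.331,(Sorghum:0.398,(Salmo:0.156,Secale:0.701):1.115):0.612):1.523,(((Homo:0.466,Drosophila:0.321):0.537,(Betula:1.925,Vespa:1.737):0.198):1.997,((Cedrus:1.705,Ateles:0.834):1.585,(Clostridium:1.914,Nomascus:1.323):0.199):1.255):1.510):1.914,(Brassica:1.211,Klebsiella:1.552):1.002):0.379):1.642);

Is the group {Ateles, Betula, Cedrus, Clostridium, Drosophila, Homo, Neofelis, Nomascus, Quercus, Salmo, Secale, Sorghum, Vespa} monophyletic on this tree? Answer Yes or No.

The most recent common ancestor of these taxa subtends (((Quercus,Neofelis),(Sorghum,(Salmo,Secale))),(((Homo,Drosophila),(Betula,Vespa)),((Cedrus,Ateles),(Clostridium,Nomascus)))).
That clade has exactly 13 tips — every listed taxon and nothing else — so the group is monophyletic.

Yes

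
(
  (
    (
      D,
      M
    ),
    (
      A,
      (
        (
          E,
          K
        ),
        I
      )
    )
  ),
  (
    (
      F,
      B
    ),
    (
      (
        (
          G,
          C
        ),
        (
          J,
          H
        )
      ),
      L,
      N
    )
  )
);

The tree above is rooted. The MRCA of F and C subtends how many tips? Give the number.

8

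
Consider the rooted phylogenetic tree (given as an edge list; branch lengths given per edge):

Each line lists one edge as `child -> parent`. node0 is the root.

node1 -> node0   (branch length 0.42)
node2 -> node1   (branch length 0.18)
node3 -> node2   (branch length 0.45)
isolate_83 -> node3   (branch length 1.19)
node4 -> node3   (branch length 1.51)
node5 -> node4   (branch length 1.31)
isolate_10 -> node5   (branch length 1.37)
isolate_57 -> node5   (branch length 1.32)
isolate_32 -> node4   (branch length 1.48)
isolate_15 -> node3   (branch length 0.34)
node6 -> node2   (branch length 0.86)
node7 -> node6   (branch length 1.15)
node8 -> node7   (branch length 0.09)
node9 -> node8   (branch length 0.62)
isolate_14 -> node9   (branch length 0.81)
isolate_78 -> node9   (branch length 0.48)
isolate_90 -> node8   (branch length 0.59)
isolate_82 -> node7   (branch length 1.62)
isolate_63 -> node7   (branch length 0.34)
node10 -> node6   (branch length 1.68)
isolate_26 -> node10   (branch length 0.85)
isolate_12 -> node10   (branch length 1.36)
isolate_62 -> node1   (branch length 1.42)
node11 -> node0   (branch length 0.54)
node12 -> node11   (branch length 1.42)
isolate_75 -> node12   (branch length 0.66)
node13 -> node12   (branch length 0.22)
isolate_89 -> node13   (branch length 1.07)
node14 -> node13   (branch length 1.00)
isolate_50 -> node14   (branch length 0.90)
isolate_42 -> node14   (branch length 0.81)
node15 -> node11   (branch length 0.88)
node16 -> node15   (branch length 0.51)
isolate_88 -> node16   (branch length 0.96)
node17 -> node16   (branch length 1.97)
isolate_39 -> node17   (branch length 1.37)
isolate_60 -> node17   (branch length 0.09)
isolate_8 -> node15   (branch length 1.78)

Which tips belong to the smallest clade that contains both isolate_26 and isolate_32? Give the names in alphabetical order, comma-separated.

isolate_10, isolate_12, isolate_14, isolate_15, isolate_26, isolate_32, isolate_57, isolate_63, isolate_78, isolate_82, isolate_83, isolate_90

Tracing isolate_26: it sits inside (isolate_26,isolate_12).
Tracing isolate_32: it sits inside ((isolate_10,isolate_57),isolate_32).
The smallest clade enclosing both is ((isolate_83,((isolate_10,isolate_57),isolate_32),isolate_15),((((isolate_14,isolate_78),isolate_90),isolate_82,isolate_63),(isolate_26,isolate_12))); the answer is its 12 terminal taxa in alphabetical order.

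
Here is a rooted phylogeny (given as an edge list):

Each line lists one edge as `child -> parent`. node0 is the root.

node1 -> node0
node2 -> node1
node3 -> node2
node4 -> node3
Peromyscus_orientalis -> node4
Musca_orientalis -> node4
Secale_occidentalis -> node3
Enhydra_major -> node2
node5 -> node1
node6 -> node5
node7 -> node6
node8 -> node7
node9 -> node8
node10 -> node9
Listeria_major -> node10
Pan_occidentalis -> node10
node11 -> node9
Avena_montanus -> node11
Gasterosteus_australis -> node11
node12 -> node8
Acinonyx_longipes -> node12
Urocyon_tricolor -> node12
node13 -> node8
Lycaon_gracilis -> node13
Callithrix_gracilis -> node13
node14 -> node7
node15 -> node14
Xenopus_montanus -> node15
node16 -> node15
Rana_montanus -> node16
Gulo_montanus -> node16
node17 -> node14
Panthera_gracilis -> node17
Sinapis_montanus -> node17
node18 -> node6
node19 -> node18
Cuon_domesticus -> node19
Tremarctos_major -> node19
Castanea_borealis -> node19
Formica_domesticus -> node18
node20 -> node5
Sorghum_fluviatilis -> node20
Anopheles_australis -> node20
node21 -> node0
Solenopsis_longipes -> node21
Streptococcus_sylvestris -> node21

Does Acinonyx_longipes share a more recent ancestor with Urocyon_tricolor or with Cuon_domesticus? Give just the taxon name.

The MRCA of Acinonyx_longipes and Urocyon_tricolor subtends (Acinonyx_longipes,Urocyon_tricolor) (2 taxa).
The MRCA of Acinonyx_longipes and Cuon_domesticus subtends (((((Listeria_major,Pan_occidentalis),(Avena_montanus,Gasterosteus_australis)),(Acinonyx_longipes,Urocyon_tricolor),(Lycaon_gracilis,Callithrix_gracilis)),((Xenopus_montanus,(Rana_montanus,Gulo_montanus)),(Panthera_gracilis,Sinapis_montanus))),((Cuon_domesticus,Tremarctos_major,Castanea_borealis),Formica_domesticus)) (17 taxa).
The first is nested inside the second, so Acinonyx_longipes shares a more recent common ancestor with Urocyon_tricolor.

Urocyon_tricolor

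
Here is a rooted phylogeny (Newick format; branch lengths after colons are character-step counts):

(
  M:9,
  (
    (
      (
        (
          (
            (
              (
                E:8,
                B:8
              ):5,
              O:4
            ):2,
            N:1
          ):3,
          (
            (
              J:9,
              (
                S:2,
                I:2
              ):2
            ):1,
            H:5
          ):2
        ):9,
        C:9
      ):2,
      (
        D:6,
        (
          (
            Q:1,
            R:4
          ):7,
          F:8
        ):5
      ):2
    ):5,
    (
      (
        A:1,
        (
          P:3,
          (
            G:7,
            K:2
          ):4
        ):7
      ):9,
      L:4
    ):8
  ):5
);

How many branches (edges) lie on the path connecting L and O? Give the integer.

The MRCA of L and O is the node subtending (((((((E,B),O),N),((J,(S,I)),H)),C),(D,((Q,R),F))),((A,(P,(G,K))),L)).
From L up to that node: 2 branches. From O up to the same node: 6 branches. Total: 2 + 6 = 8.

8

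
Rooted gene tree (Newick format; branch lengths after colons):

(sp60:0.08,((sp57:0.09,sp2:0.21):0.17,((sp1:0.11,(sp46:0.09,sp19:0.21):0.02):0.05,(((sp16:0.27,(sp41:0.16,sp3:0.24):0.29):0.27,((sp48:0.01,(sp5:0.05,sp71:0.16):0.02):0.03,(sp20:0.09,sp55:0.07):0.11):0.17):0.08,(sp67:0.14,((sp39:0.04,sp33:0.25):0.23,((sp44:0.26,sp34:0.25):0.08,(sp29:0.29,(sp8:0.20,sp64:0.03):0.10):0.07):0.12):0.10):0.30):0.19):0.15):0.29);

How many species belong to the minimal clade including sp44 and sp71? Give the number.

The MRCA of sp44 and sp71 is the node subtending (((sp16,(sp41,sp3)),((sp48,(sp5,sp71)),(sp20,sp55))),(sp67,((sp39,sp33),((sp44,sp34),(sp29,(sp8,sp64)))))).
That clade contains 16 terminal taxa: sp16, sp20, sp29, sp3, sp33, sp34, sp39, sp41, sp44, sp48, sp5, sp55, sp64, sp67, sp71, sp8.

16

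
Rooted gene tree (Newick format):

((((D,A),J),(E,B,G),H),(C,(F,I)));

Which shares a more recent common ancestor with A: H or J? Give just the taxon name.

The MRCA of A and J subtends ((D,A),J) (3 taxa).
The MRCA of A and H subtends (((D,A),J),(E,B,G),H) (7 taxa).
The first is nested inside the second, so A shares a more recent common ancestor with J.

J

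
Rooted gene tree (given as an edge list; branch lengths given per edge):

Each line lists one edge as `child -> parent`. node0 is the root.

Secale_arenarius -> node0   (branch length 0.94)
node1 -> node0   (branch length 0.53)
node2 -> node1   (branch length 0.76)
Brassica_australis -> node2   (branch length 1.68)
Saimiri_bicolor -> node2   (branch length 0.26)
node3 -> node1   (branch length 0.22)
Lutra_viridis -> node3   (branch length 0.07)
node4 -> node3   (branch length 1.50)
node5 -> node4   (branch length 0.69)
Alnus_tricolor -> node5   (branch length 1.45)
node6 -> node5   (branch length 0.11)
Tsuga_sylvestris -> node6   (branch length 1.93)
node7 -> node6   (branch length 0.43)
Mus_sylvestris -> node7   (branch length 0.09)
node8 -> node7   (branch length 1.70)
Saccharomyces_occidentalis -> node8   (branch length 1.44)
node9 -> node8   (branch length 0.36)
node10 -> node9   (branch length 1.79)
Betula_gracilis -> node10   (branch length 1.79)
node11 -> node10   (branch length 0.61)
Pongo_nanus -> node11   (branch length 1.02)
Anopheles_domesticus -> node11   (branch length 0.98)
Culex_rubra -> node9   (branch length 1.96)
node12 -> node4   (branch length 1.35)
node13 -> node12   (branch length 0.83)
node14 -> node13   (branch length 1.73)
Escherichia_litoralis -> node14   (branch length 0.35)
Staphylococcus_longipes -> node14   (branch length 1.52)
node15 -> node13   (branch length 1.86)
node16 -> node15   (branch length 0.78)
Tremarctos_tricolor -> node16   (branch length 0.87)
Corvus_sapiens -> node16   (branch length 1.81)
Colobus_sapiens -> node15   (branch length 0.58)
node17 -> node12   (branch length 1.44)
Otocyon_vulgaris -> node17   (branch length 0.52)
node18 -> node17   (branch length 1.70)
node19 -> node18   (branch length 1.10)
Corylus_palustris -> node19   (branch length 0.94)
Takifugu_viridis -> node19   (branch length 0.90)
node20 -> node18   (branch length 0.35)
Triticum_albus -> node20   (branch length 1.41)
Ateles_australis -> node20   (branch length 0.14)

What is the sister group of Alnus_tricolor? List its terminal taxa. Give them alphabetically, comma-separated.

Alnus_tricolor attaches to the tree at the node subtending (Alnus_tricolor,(Tsuga_sylvestris,(Mus_sylvestris,(Saccharomyces_occidentalis,((Betula_gracilis,(Pongo_nanus,Anopheles_domesticus)),Culex_rubra))))).
The other lineage descending from that same node — the sister group — is (Tsuga_sylvestris,(Mus_sylvestris,(Saccharomyces_occidentalis,((Betula_gracilis,(Pongo_nanus,Anopheles_domesticus)),Culex_rubra)))); its 7 tips in alphabetical order are the answer.

Anopheles_domesticus, Betula_gracilis, Culex_rubra, Mus_sylvestris, Pongo_nanus, Saccharomyces_occidentalis, Tsuga_sylvestris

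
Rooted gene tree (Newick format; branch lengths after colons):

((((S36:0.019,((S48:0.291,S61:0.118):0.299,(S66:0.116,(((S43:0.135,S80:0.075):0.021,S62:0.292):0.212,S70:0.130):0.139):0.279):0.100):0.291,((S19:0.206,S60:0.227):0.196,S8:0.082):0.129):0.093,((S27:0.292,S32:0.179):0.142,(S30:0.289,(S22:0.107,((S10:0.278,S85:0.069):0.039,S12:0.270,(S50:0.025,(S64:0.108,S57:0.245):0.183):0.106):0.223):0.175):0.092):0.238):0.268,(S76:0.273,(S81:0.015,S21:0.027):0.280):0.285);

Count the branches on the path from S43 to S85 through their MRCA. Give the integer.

The MRCA of S43 and S85 is the node subtending (((S36,((S48,S61),(S66,(((S43,S80),S62),S70)))),((S19,S60),S8)),((S27,S32),(S30,(S22,((S10,S85),S12,(S50,(S64,S57))))))).
From S43 up to that node: 8 branches. From S85 up to the same node: 6 branches. Total: 8 + 6 = 14.

14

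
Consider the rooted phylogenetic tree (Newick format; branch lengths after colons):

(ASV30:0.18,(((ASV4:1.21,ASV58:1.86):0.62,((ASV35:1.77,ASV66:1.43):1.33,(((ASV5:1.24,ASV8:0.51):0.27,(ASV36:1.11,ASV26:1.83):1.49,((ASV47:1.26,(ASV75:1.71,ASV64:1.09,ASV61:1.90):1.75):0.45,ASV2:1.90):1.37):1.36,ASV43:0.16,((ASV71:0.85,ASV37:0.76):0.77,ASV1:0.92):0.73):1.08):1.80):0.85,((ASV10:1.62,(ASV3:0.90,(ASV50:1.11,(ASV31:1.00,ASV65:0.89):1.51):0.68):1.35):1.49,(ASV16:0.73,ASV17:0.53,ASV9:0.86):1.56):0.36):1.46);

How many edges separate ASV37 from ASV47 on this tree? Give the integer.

The MRCA of ASV37 and ASV47 is the node subtending (((ASV5,ASV8),(ASV36,ASV26),((ASV47,(ASV75,ASV64,ASV61)),ASV2)),ASV43,((ASV71,ASV37),ASV1)).
From ASV37 up to that node: 3 branches. From ASV47 up to the same node: 4 branches. Total: 3 + 4 = 7.

7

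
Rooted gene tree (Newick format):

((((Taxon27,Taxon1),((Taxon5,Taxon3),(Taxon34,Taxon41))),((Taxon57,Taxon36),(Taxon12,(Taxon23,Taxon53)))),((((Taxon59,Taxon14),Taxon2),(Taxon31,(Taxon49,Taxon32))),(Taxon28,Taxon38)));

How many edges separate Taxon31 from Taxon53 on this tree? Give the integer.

The MRCA of Taxon31 and Taxon53 is the root of the tree.
From Taxon31 up to that node: 4 branches. From Taxon53 up to the same node: 5 branches. Total: 4 + 5 = 9.

9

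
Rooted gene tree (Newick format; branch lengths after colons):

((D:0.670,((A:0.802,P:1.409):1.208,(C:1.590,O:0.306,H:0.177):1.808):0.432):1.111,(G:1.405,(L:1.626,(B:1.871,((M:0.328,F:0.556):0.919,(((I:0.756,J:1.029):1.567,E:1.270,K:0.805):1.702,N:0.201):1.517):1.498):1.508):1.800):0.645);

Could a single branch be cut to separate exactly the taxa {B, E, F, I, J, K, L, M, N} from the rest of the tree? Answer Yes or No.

Yes

The most recent common ancestor of these taxa subtends (L,(B,((M,F),(((I,J),E,K),N)))).
That clade has exactly 9 tips — every listed taxon and nothing else — so the group is monophyletic.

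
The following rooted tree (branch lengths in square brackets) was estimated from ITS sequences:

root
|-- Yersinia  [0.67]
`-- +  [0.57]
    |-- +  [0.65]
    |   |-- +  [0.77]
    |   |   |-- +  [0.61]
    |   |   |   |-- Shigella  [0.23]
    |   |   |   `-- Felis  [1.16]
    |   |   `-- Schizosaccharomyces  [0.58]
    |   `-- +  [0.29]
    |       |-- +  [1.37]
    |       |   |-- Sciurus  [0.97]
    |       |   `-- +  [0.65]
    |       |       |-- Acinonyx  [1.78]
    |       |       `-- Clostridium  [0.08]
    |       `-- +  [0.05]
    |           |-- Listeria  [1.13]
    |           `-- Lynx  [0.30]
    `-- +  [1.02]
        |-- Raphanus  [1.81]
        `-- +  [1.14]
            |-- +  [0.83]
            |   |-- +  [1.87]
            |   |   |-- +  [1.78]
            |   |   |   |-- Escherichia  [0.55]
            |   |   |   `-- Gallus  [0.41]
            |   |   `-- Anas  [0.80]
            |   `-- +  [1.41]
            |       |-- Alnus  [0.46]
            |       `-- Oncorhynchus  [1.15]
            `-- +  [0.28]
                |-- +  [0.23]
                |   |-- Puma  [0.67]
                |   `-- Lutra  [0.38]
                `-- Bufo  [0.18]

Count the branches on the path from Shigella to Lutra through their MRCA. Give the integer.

The MRCA of Shigella and Lutra is the node subtending ((((Shigella,Felis),Schizosaccharomyces),((Sciurus,(Acinonyx,Clostridium)),(Listeria,Lynx))),(Raphanus,((((Escherichia,Gallus),Anas),(Alnus,Oncorhynchus)),((Puma,Lutra),Bufo)))).
From Shigella up to that node: 4 branches. From Lutra up to the same node: 5 branches. Total: 4 + 5 = 9.

9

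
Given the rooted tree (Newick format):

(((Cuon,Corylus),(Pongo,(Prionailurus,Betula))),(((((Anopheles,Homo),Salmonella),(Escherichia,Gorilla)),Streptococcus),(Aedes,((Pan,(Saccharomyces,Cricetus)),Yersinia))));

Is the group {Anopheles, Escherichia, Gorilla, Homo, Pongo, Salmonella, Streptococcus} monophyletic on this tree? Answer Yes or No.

No

The MRCA of the listed taxa is the root, so the smallest clade containing them is the whole tree.
That clade also contains Aedes, Betula, Corylus, Cricetus, Cuon, Pan, Prionailurus, Saccharomyces, Yersinia, which are not in the proposed group, so the group is not monophyletic.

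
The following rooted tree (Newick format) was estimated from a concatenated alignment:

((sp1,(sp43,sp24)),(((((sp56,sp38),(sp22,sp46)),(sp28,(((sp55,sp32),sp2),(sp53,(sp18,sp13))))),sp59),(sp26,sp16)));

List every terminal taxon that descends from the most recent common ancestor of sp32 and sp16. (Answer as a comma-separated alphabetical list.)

sp13, sp16, sp18, sp2, sp22, sp26, sp28, sp32, sp38, sp46, sp53, sp55, sp56, sp59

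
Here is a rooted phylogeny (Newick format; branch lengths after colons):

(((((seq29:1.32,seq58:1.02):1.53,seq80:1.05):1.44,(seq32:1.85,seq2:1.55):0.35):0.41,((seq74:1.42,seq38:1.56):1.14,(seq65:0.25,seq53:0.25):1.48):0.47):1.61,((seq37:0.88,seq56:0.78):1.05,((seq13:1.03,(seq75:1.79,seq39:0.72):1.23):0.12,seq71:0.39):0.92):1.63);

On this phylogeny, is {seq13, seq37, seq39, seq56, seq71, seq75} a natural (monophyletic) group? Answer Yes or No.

The most recent common ancestor of these taxa subtends ((seq37,seq56),((seq13,(seq75,seq39)),seq71)).
That clade has exactly 6 tips — every listed taxon and nothing else — so the group is monophyletic.

Yes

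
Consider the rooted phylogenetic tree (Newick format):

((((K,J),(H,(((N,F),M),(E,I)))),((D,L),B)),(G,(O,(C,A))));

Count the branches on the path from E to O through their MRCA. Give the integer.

9

The MRCA of E and O is the root of the tree.
From E up to that node: 6 branches. From O up to the same node: 3 branches. Total: 6 + 3 = 9.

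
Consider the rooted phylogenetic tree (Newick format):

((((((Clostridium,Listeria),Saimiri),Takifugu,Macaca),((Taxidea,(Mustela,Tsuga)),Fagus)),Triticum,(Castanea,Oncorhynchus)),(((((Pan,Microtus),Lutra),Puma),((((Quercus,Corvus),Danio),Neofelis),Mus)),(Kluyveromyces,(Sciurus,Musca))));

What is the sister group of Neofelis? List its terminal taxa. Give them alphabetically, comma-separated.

Corvus, Danio, Quercus

Neofelis attaches to the tree at the node subtending (((Quercus,Corvus),Danio),Neofelis).
The other lineage descending from that same node — the sister group — is ((Quercus,Corvus),Danio); its 3 tips in alphabetical order are the answer.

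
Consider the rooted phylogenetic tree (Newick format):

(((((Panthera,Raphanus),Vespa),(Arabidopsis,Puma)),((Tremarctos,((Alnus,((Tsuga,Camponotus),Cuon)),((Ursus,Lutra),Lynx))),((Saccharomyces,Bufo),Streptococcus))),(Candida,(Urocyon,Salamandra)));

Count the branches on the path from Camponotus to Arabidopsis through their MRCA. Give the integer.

10

The MRCA of Camponotus and Arabidopsis is the node subtending ((((Panthera,Raphanus),Vespa),(Arabidopsis,Puma)),((Tremarctos,((Alnus,((Tsuga,Camponotus),Cuon)),((Ursus,Lutra),Lynx))),((Saccharomyces,Bufo),Streptococcus))).
From Camponotus up to that node: 7 branches. From Arabidopsis up to the same node: 3 branches. Total: 7 + 3 = 10.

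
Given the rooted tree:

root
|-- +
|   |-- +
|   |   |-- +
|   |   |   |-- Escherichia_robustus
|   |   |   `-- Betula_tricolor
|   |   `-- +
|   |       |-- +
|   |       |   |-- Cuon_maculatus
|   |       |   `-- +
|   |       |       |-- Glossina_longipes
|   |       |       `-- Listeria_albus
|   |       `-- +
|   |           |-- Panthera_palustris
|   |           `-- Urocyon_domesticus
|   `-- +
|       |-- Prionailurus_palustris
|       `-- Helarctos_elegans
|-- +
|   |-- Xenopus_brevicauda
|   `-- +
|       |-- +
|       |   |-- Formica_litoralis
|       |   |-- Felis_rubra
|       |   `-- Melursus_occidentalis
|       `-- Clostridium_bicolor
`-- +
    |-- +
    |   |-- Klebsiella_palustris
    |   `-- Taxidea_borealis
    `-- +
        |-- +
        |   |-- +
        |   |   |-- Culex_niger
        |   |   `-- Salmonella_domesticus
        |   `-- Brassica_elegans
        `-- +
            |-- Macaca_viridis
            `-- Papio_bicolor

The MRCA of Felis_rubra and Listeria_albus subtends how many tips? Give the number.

21

The MRCA of Felis_rubra and Listeria_albus is the root, so the clade is the entire tree.
That clade contains 21 terminal taxa: Betula_tricolor, Brassica_elegans, Clostridium_bicolor, Culex_niger, Cuon_maculatus, Escherichia_robustus, Felis_rubra, Formica_litoralis, Glossina_longipes, Helarctos_elegans, Klebsiella_palustris, Listeria_albus, Macaca_viridis, Melursus_occidentalis, Panthera_palustris, Papio_bicolor, Prionailurus_palustris, Salmonella_domesticus, Taxidea_borealis, Urocyon_domesticus, Xenopus_brevicauda.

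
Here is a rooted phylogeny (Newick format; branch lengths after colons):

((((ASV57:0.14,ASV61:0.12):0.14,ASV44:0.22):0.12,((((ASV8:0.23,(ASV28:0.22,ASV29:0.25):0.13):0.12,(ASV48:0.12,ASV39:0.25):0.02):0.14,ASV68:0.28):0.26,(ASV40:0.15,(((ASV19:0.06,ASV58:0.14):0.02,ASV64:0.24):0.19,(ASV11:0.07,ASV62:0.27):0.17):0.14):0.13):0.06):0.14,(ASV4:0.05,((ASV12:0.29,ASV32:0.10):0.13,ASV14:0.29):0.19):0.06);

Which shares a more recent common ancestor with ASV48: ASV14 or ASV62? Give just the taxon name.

The MRCA of ASV48 and ASV62 subtends ((((ASV8,(ASV28,ASV29)),(ASV48,ASV39)),ASV68),(ASV40,(((ASV19,ASV58),ASV64),(ASV11,ASV62)))) (12 taxa).
The MRCA of ASV48 and ASV14 is the root, subtending the entire tree (19 taxa).
The first is nested inside the second, so ASV48 shares a more recent common ancestor with ASV62.

ASV62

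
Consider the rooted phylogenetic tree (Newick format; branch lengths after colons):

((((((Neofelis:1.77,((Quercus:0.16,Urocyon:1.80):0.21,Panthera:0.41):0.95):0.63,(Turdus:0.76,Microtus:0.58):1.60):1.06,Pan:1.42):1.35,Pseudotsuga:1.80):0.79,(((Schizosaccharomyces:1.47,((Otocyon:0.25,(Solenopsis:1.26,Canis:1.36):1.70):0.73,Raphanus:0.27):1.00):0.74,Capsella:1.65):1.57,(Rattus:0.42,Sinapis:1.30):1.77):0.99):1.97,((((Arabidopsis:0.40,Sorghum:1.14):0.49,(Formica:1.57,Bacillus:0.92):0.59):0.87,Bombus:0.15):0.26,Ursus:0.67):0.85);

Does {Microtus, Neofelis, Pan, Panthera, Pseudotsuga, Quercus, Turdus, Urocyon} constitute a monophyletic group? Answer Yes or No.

The most recent common ancestor of these taxa subtends ((((Neofelis,((Quercus,Urocyon),Panthera)),(Turdus,Microtus)),Pan),Pseudotsuga).
That clade has exactly 8 tips — every listed taxon and nothing else — so the group is monophyletic.

Yes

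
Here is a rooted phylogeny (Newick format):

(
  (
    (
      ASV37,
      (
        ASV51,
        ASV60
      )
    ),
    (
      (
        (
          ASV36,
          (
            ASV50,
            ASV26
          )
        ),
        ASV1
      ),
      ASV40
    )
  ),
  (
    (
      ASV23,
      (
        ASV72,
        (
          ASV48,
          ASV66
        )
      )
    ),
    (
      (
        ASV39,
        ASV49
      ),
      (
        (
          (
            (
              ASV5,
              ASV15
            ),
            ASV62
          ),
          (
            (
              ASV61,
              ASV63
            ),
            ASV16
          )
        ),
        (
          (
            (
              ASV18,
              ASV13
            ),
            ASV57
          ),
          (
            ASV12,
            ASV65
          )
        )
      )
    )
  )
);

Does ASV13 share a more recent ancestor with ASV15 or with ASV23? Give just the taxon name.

The MRCA of ASV13 and ASV15 subtends ((((ASV5,ASV15),ASV62),((ASV61,ASV63),ASV16)),(((ASV18,ASV13),ASV57),(ASV12,ASV65))) (11 taxa).
The MRCA of ASV13 and ASV23 subtends ((ASV23,(ASV72,(ASV48,ASV66))),((ASV39,ASV49),((((ASV5,ASV15),ASV62),((ASV61,ASV63),ASV16)),(((ASV18,ASV13),ASV57),(ASV12,ASV65))))) (17 taxa).
The first is nested inside the second, so ASV13 shares a more recent common ancestor with ASV15.

ASV15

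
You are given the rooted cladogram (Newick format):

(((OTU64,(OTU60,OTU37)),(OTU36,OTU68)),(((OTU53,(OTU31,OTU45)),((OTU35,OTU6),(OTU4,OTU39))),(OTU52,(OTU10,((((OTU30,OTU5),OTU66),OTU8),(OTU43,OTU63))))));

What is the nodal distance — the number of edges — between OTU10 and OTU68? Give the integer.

7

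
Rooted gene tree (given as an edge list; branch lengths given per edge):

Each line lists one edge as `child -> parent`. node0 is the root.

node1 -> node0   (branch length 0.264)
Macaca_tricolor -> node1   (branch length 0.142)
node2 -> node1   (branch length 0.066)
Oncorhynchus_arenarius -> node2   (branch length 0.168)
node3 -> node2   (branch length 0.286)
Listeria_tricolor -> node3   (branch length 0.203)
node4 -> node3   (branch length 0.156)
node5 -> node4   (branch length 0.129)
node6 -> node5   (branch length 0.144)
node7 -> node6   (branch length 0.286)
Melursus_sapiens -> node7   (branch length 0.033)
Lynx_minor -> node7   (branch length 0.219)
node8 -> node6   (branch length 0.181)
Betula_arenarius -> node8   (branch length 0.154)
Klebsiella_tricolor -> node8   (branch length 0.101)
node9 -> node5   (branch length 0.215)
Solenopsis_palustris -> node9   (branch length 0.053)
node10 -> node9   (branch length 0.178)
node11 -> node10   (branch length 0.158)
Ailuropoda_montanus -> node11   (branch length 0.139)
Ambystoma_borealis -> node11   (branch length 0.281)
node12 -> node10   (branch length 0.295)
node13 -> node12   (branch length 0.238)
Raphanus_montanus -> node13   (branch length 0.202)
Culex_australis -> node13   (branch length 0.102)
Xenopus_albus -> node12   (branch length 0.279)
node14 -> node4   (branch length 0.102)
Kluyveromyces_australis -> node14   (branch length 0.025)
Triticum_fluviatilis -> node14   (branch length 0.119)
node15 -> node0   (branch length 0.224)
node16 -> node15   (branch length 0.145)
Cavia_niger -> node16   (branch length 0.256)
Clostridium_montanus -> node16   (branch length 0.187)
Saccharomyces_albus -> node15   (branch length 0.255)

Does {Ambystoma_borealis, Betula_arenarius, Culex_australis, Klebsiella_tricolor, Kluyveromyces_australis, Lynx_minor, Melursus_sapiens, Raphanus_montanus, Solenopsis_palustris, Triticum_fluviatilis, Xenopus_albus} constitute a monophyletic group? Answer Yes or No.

The MRCA of the listed taxa subtends ((((Melursus_sapiens,Lynx_minor),(Betula_arenarius,Klebsiella_tricolor)),(Solenopsis_palustris,((Ailuropoda_montanus,Ambystoma_borealis),((Raphanus_montanus,Culex_australis),Xenopus_albus)))),(Kluyveromyces_australis,Triticum_fluviatilis)).
That clade also contains Ailuropoda_montanus, which is not in the proposed group, so the group is not monophyletic.

No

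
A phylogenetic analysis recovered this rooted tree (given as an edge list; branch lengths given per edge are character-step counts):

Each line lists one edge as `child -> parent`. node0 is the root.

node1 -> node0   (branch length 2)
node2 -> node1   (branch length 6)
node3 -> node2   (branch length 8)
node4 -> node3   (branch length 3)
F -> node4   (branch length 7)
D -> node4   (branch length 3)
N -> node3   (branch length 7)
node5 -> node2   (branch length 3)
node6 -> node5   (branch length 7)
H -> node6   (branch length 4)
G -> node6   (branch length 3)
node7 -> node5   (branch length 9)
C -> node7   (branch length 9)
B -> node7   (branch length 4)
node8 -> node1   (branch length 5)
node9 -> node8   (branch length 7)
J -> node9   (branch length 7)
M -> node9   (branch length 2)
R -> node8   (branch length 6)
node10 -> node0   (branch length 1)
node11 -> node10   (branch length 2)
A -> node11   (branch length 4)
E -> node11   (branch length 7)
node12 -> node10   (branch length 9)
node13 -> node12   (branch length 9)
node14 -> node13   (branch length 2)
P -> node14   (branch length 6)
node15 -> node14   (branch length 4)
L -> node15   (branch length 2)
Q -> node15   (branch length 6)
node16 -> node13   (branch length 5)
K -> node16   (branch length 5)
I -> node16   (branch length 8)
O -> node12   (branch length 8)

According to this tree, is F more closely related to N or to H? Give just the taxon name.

N

The MRCA of F and N subtends ((F,D),N) (3 taxa).
The MRCA of F and H subtends (((F,D),N),((H,G),(C,B))) (7 taxa).
The first is nested inside the second, so F shares a more recent common ancestor with N.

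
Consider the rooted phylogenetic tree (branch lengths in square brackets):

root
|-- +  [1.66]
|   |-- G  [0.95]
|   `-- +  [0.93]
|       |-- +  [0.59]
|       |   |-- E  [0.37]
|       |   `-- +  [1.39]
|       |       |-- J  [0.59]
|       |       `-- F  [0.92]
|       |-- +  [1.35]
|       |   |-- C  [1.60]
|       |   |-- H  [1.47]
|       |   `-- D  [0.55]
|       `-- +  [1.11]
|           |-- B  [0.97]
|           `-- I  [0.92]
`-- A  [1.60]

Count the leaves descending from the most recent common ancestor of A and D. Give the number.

The MRCA of A and D is the root, so the clade is the entire tree.
That clade contains 10 terminal taxa: A, B, C, D, E, F, G, H, I, J.

10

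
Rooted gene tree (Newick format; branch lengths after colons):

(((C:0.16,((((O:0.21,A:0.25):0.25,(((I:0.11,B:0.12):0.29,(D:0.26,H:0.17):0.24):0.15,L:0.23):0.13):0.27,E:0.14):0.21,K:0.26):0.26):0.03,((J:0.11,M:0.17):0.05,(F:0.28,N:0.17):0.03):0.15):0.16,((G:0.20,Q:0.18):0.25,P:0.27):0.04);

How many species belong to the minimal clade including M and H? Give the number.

14

The MRCA of M and H is the node subtending ((C,((((O,A),(((I,B),(D,H)),L)),E),K)),((J,M),(F,N))).
That clade contains 14 terminal taxa: A, B, C, D, E, F, H, I, J, K, L, M, N, O.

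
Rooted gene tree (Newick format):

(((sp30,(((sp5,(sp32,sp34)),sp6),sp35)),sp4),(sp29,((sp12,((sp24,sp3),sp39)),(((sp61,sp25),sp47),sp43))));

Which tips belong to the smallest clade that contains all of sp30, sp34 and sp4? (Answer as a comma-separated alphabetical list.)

Tracing sp30: it sits inside (sp30,(((sp5,(sp32,sp34)),sp6),sp35)).
Tracing sp34: it sits inside (sp32,sp34).
Tracing sp4: it sits inside ((sp30,(((sp5,(sp32,sp34)),sp6),sp35)),sp4).
The smallest clade enclosing all 3 is ((sp30,(((sp5,(sp32,sp34)),sp6),sp35)),sp4); the answer is its 7 terminal taxa in alphabetical order.

sp30, sp32, sp34, sp35, sp4, sp5, sp6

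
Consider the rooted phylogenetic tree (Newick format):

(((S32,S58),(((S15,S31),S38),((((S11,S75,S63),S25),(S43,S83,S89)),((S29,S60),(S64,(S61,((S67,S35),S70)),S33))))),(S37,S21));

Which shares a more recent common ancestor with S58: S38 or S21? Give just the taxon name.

S38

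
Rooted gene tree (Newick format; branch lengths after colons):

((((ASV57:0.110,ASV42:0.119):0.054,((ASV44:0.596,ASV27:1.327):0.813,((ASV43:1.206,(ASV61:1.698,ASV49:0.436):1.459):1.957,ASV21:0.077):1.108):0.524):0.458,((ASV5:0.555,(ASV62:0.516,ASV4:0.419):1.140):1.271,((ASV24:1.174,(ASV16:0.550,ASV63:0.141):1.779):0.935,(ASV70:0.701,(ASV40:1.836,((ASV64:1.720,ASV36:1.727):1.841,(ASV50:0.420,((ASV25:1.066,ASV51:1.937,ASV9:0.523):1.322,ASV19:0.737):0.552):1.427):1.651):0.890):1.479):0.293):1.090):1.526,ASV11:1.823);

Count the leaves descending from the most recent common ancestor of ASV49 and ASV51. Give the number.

23

The MRCA of ASV49 and ASV51 is the node subtending (((ASV57,ASV42),((ASV44,ASV27),((ASV43,(ASV61,ASV49)),ASV21))),((ASV5,(ASV62,ASV4)),((ASV24,(ASV16,ASV63)),(ASV70,(ASV40,((ASV64,ASV36),(ASV50,((ASV25,ASV51,ASV9),ASV19)))))))).
That clade contains 23 terminal taxa: ASV16, ASV19, ASV21, ASV24, ASV25, ASV27, ASV36, ASV4, ASV40, ASV42, ASV43, ASV44, ASV49, ASV5, ASV50, ASV51, ASV57, ASV61, ASV62, ASV63, ASV64, ASV70, ASV9.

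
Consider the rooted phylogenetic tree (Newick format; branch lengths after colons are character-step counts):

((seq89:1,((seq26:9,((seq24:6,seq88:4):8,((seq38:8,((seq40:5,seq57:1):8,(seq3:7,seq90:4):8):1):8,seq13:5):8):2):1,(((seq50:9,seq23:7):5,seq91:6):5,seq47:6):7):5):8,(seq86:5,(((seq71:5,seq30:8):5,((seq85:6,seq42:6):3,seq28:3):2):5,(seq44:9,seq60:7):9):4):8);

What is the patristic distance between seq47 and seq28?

The path runs seq47 → … → MRCA → … → seq28; the MRCA is the root of the tree.
Branch lengths along that path: 6 + 7 + 5 + 8 + 8 + 4 + 5 + 2 + 3 = 48.

48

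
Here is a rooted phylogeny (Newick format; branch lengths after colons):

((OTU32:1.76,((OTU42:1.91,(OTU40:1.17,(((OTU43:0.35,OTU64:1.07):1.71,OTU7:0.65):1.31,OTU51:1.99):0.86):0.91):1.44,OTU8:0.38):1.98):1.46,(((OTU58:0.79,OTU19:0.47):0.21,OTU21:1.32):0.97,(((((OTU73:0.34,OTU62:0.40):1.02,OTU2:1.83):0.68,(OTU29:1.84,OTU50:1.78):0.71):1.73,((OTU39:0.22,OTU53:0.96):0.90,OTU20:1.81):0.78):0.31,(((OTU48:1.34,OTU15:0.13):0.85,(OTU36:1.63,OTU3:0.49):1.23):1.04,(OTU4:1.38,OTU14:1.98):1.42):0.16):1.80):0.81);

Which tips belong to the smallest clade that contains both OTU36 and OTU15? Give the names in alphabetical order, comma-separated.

Tracing OTU36: it sits inside (OTU36,OTU3).
Tracing OTU15: it sits inside (OTU48,OTU15).
The smallest clade enclosing both is ((OTU48,OTU15),(OTU36,OTU3)); the answer is its 4 terminal taxa in alphabetical order.

OTU15, OTU3, OTU36, OTU48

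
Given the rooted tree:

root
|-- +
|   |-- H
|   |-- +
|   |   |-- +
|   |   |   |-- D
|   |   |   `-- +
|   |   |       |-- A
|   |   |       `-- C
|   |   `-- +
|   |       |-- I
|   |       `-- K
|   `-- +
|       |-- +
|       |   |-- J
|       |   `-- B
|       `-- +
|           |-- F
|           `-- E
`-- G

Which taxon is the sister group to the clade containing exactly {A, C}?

D

The clade containing exactly {A, C} attaches to the tree at the node subtending (D,(A,C)).
The other lineage descending from that same node — the sister group — is the single tip D.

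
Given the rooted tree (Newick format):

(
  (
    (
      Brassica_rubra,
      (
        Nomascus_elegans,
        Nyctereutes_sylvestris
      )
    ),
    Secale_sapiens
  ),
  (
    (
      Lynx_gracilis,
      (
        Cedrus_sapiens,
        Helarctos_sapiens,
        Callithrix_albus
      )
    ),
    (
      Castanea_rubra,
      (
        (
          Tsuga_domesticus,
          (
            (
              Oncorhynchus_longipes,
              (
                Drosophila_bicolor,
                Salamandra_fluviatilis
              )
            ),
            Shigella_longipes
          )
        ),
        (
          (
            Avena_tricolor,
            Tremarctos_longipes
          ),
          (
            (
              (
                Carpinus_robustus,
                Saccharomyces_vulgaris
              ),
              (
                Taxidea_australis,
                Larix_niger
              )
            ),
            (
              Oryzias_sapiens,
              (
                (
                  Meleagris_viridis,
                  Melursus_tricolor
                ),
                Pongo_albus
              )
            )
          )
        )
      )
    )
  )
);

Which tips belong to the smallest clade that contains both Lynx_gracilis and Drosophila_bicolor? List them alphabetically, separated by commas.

Tracing Lynx_gracilis: it sits inside (Lynx_gracilis,(Cedrus_sapiens,Helarctos_sapiens,Callithrix_albus)).
Tracing Drosophila_bicolor: it sits inside (Drosophila_bicolor,Salamandra_fluviatilis).
The smallest clade enclosing both is ((Lynx_gracilis,(Cedrus_sapiens,Helarctos_sapiens,Callithrix_albus)),(Castanea_rubra,((Tsuga_domesticus,((Oncorhynchus_longipes,(Drosophila_bicolor,Salamandra_fluviatilis)),Shigella_longipes)),((Avena_tricolor,Tremarctos_longipes),(((Carpinus_robustus,Saccharomyces_vulgaris),(Taxidea_australis,Larix_niger)),(Oryzias_sapiens,((Meleagris_viridis,Melursus_tricolor),Pongo_albus))))))); the answer is its 20 terminal taxa in alphabetical order.

Avena_tricolor, Callithrix_albus, Carpinus_robustus, Castanea_rubra, Cedrus_sapiens, Drosophila_bicolor, Helarctos_sapiens, Larix_niger, Lynx_gracilis, Meleagris_viridis, Melursus_tricolor, Oncorhynchus_longipes, Oryzias_sapiens, Pongo_albus, Saccharomyces_vulgaris, Salamandra_fluviatilis, Shigella_longipes, Taxidea_australis, Tremarctos_longipes, Tsuga_domesticus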